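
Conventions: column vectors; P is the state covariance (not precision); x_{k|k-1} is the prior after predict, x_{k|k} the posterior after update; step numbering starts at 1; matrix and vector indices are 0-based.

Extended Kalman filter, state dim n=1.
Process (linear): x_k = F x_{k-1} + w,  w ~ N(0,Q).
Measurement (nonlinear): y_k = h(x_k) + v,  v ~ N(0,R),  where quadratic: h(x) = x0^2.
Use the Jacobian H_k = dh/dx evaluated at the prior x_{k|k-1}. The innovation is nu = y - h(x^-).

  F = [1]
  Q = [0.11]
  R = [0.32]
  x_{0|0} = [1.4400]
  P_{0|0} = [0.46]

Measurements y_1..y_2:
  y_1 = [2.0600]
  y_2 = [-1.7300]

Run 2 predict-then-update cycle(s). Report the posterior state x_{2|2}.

x_post = [0.3924]

step 1: x^-=[1.4400]  P^-=[0.5700]  H_jac=[2.8800]  S=[5.0478]  K=[0.3252]  nu=[-0.0136]  x^+=[1.4356]  P^+=[0.0361]
step 2: x^-=[1.4356]  P^-=[0.1461]  H_jac=[2.8712]  S=[1.5247]  K=[0.2752]  nu=[-3.7909]  x^+=[0.3924]  P^+=[0.0307]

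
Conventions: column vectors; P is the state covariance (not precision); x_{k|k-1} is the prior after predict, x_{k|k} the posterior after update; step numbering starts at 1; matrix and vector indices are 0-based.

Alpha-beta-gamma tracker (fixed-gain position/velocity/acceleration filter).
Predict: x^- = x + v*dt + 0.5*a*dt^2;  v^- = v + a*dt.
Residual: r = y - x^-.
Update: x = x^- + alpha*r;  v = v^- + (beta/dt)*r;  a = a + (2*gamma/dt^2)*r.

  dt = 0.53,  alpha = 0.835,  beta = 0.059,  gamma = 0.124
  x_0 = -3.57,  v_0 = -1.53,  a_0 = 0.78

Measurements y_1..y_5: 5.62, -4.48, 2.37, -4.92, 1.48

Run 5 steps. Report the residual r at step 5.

step 1: x_pred=-4.2713  r=9.8913  x^+=3.9879  v^+=-0.0155  a^+=9.5128
step 2: x_pred=5.3158  r=-9.7958  x^+=-2.8637  v^+=3.9358  a^+=0.8644
step 3: x_pred=-0.6563  r=3.0263  x^+=1.8707  v^+=4.7308  a^+=3.5362
step 4: x_pred=4.8747  r=-9.7947  x^+=-3.3039  v^+=5.5147  a^+=-5.1113
step 5: x_pred=-1.0990  r=2.5790  x^+=1.0545  v^+=3.0928  a^+=-2.8344

resid = 2.5790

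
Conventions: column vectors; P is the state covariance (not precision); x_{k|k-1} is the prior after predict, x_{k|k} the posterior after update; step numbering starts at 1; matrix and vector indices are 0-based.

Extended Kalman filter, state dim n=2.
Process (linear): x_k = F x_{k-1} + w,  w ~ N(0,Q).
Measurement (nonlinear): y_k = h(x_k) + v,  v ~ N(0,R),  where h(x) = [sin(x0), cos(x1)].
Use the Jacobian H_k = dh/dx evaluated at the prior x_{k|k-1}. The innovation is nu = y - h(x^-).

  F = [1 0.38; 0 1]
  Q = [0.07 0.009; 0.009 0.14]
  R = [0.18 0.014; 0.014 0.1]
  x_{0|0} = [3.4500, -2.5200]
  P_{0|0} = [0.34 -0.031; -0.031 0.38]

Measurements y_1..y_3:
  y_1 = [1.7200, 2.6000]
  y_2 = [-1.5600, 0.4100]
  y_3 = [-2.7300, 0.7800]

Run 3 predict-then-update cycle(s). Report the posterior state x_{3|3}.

step 1: x^-=[2.4924, -2.5200]  P^-=[0.4413 0.1224; 0.1224 0.5200]  H_jac=[-0.7966 0.0000; 0.0000 0.5823]  S=[0.4600 -0.0428; -0.0428 0.2763]  K=[-0.7510 0.1417; -0.1117 1.0785]  nu=[1.1155, 3.4130]  x^+=[2.1382, 1.0364]  P^+=[0.1672 0.0063; 0.0063 0.1825]
step 2: x^-=[2.5321, 1.0364]  P^-=[0.2683 0.0846; 0.0846 0.3225]  H_jac=[-0.8199 0.0000; 0.0000 -0.8606]  S=[0.3604 0.0737; 0.0737 0.3389]  K=[-0.5929 -0.0860; -0.0262 -0.8134]  nu=[-2.1325, -0.0993]  x^+=[3.8050, 1.1730]  P^+=[0.1316 0.0196; 0.0196 0.0949]
step 3: x^-=[4.2507, 1.1730]  P^-=[0.2303 0.0647; 0.0647 0.2349]  H_jac=[-0.4455 0.0000; 0.0000 -0.9219]  S=[0.2257 0.0406; 0.0406 0.2997]  K=[-0.4291 -0.1410; 0.0023 -0.7231]  nu=[-1.8347, 0.3926]  x^+=[4.9827, 0.8850]  P^+=[0.1778 0.0218; 0.0218 0.0784]

x_post = [4.9827, 0.8850]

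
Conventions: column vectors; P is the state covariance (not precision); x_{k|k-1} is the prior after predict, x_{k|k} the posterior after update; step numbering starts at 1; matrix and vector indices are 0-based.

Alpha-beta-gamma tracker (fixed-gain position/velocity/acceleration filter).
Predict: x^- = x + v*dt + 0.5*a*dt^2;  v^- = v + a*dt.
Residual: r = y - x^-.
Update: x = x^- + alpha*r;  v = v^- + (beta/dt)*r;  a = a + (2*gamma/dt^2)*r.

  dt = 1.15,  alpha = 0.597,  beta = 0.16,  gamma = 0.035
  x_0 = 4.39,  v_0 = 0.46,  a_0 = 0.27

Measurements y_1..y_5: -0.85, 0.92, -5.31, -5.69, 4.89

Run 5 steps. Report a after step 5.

a_post = 0.1864

step 1: x_pred=5.0975  r=-5.9475  x^+=1.5469  v^+=-0.0570  a^+=-0.0448
step 2: x_pred=1.4517  r=-0.5317  x^+=1.1343  v^+=-0.1825  a^+=-0.0729
step 3: x_pred=0.8762  r=-6.1862  x^+=-2.8170  v^+=-1.1271  a^+=-0.4004
step 4: x_pred=-4.3778  r=-1.3122  x^+=-5.1612  v^+=-1.7701  a^+=-0.4698
step 5: x_pred=-7.5074  r=12.3974  x^+=-0.1062  v^+=-0.5855  a^+=0.1864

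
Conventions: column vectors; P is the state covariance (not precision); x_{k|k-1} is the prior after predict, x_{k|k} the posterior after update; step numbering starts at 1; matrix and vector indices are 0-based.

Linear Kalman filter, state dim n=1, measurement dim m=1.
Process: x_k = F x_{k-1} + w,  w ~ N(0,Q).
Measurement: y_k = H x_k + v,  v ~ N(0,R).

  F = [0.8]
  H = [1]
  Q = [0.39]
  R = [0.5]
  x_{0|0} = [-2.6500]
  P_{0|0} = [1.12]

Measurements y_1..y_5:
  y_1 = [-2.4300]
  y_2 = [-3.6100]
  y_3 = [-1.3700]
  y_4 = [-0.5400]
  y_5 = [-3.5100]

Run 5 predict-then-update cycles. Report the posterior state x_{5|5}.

step 1: x^-=[-2.1200]  P^-=[1.1068]  S=[1.6068]  K=[0.6888]  nu=[-0.3100]  x^+=[-2.3335]  P^+=[0.3444]
step 2: x^-=[-1.8668]  P^-=[0.6104]  S=[1.1104]  K=[0.5497]  nu=[-1.7432]  x^+=[-2.8251]  P^+=[0.2749]
step 3: x^-=[-2.2601]  P^-=[0.5659]  S=[1.0659]  K=[0.5309]  nu=[0.8901]  x^+=[-1.7875]  P^+=[0.2655]
step 4: x^-=[-1.4300]  P^-=[0.5599]  S=[1.0599]  K=[0.5283]  nu=[0.8900]  x^+=[-0.9599]  P^+=[0.2641]
step 5: x^-=[-0.7679]  P^-=[0.5590]  S=[1.0590]  K=[0.5279]  nu=[-2.7421]  x^+=[-2.2154]  P^+=[0.2639]

x_post = [-2.2154]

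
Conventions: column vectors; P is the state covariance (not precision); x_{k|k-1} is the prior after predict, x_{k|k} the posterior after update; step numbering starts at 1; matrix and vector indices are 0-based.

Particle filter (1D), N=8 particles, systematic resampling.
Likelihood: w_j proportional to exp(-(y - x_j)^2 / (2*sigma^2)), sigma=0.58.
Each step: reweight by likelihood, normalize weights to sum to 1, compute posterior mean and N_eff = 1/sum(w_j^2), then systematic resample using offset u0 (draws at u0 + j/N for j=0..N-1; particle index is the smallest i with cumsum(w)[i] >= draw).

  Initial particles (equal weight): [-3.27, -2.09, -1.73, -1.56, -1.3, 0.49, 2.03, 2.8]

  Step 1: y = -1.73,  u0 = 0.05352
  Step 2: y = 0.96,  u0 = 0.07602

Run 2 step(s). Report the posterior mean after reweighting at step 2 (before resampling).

step 1: w=[0.0082, 0.2309, 0.2799, 0.2681, 0.2127, 0.0002, 0.0000, 0.0000]  mean=-1.6884  Neff=4.0187  idx=[1, 1, 2, 2, 3, 3, 4, 4]
step 2: w=[0.0008, 0.0008, 0.0176, 0.0176, 0.0656, 0.0656, 0.4160, 0.4160]  mean=-1.3505  Neff=2.8142  idx=[4, 6, 6, 6, 6, 7, 7, 7]

post_mean = -1.3505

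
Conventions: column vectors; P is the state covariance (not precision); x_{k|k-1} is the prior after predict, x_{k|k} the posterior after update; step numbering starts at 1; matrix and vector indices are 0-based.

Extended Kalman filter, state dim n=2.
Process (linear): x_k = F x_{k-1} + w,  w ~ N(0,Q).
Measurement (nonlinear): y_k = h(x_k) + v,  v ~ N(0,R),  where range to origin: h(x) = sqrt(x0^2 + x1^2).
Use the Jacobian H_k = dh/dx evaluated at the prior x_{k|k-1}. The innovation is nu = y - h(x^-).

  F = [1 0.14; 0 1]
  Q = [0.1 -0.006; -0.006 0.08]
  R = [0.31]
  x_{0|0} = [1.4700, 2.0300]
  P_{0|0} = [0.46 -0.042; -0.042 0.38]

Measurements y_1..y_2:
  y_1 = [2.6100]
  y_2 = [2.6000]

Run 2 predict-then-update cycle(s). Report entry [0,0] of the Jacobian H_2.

step 1: x^-=[1.7542, 2.0300]  P^-=[0.5557 0.0052; 0.0052 0.4600]  H_jac=[0.6538 0.7566]  S=[0.8161]  K=[0.4500; 0.4307]  nu=[-0.0729]  x^+=[1.7214, 1.9986]  P^+=[0.3904 -0.1530; -0.1530 0.3086]
step 2: x^-=[2.0012, 1.9986]  P^-=[0.4536 -0.1158; -0.1158 0.3886]  H_jac=[0.7076 0.7066]  S=[0.6154]  K=[0.3886; 0.3132]  nu=[-0.2283]  x^+=[1.9125, 1.9271]  P^+=[0.3607 -0.1907; -0.1907 0.3283]

H_jac[0,0] = 0.7076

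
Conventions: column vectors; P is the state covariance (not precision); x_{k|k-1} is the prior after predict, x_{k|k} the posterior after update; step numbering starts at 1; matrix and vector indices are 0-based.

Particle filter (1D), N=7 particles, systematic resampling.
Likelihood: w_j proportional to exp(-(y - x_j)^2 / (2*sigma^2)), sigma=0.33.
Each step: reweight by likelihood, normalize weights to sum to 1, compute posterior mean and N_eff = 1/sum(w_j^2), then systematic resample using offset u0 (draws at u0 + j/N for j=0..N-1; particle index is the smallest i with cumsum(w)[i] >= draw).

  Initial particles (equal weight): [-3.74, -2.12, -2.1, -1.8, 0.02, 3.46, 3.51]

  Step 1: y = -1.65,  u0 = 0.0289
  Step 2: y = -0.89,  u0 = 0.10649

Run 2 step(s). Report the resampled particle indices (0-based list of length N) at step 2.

step 1: w=[0.0000, 0.2186, 0.2379, 0.5436, 0.0000, 0.0000, 0.0000]  mean=-1.9413  Neff=2.5012  idx=[1, 1, 2, 3, 3, 3, 3]
step 2: w=[0.0104, 0.0104, 0.0130, 0.2415, 0.2415, 0.2415, 0.2415]  mean=-1.8106  Neff=4.2781  idx=[3, 3, 4, 5, 5, 6, 6]

resampled_idx = [3, 3, 4, 5, 5, 6, 6]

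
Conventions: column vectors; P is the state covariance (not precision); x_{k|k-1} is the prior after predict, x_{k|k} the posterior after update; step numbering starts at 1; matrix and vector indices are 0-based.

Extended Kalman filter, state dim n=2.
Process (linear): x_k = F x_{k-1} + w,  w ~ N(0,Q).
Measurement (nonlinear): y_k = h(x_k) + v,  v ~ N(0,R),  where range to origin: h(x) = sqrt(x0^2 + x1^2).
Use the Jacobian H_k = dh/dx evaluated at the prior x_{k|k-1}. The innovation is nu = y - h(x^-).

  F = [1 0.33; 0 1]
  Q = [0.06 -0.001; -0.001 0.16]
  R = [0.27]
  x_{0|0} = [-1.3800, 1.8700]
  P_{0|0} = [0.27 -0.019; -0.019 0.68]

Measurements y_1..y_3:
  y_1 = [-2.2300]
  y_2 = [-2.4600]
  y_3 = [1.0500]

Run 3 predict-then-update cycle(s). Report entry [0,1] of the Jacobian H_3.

H_jac[0,1] = 0.4666

step 1: x^-=[-0.7629, 1.8700]  P^-=[0.3915 0.2044; 0.2044 0.8400]  H_jac=[-0.3777 0.9259]  S=[0.9030]  K=[0.0458; 0.7758]  nu=[-4.2496]  x^+=[-0.9576, -1.4268]  P^+=[0.3896 0.1723; 0.1723 0.2965]
step 2: x^-=[-1.4284, -1.4268]  P^-=[0.5956 0.2692; 0.2692 0.4565]  H_jac=[-0.7075 -0.7067]  S=[1.0653]  K=[-0.5741; -0.4816]  nu=[-4.4789]  x^+=[1.1431, 0.7303]  P^+=[0.2445 -0.0254; -0.0254 0.2094]
step 3: x^-=[1.3841, 0.7303]  P^-=[0.3105 0.0427; 0.0427 0.3694]  H_jac=[0.8844 0.4666]  S=[0.6286]  K=[0.4686; 0.3343]  nu=[-0.5149]  x^+=[1.1428, 0.5581]  P^+=[0.1725 -0.0558; -0.0558 0.2992]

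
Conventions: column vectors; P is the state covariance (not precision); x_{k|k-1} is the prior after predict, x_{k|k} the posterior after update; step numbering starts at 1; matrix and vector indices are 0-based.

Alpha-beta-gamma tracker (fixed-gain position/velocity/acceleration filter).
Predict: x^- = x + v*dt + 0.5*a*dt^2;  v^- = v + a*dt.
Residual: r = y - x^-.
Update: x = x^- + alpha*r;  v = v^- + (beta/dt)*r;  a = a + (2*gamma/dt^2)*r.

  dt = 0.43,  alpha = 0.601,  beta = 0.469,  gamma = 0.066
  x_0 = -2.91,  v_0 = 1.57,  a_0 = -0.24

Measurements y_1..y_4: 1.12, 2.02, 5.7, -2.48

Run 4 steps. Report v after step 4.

step 1: x_pred=-2.2571  r=3.3771  x^+=-0.2275  v^+=5.1502  a^+=2.1709
step 2: x_pred=2.1878  r=-0.1678  x^+=2.0870  v^+=5.9006  a^+=2.0511
step 3: x_pred=4.8139  r=0.8861  x^+=5.3464  v^+=7.7491  a^+=2.6837
step 4: x_pred=8.9267  r=-11.4067  x^+=2.0713  v^+=-3.5381  a^+=-5.4595

v_post = -3.5381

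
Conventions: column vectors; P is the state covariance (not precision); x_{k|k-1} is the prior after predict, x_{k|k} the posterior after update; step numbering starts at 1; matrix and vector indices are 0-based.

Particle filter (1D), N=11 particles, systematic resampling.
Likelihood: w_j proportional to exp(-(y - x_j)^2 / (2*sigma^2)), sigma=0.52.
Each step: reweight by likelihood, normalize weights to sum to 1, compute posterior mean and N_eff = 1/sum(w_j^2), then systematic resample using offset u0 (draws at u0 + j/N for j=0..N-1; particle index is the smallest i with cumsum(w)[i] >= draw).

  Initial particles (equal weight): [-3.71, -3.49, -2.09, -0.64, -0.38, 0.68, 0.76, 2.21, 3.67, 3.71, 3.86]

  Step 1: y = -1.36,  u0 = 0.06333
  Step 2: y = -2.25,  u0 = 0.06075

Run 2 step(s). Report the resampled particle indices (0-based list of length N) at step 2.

resampled_idx = [0, 0, 0, 1, 1, 2, 2, 2, 3, 3, 3]

step 1: w=[0.0000, 0.0002, 0.4027, 0.4136, 0.1827, 0.0005, 0.0003, 0.0000, 0.0000, 0.0000, 0.0000]  mean=-1.1762  Neff=2.7278  idx=[2, 2, 2, 2, 3, 3, 3, 3, 3, 4, 4]
step 2: w=[0.2471, 0.2471, 0.2471, 0.2471, 0.0021, 0.0021, 0.0021, 0.0021, 0.0021, 0.0004, 0.0004]  mean=-2.0731  Neff=4.0936  idx=[0, 0, 0, 1, 1, 2, 2, 2, 3, 3, 3]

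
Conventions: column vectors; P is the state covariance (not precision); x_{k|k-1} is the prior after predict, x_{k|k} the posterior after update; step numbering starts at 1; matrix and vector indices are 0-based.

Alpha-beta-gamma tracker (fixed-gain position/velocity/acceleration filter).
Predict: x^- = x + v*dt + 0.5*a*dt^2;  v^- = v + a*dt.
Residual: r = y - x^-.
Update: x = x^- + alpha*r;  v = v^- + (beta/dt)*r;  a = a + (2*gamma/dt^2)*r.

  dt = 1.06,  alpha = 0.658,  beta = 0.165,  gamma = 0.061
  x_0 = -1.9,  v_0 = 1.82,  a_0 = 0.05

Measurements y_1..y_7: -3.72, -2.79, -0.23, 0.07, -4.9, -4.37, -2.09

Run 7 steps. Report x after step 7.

step 1: x_pred=0.0573  r=-3.7773  x^+=-2.4282  v^+=1.2850  a^+=-0.3601
step 2: x_pred=-1.2684  r=-1.5216  x^+=-2.2696  v^+=0.6664  a^+=-0.5254
step 3: x_pred=-1.8583  r=1.6283  x^+=-0.7869  v^+=0.3630  a^+=-0.3486
step 4: x_pred=-0.5979  r=0.6679  x^+=-0.1584  v^+=0.0975  a^+=-0.2760
step 5: x_pred=-0.2101  r=-4.6899  x^+=-3.2961  v^+=-0.9251  a^+=-0.7853
step 6: x_pred=-4.7178  r=0.3478  x^+=-4.4890  v^+=-1.7033  a^+=-0.7475
step 7: x_pred=-6.7144  r=4.6244  x^+=-3.6716  v^+=-1.7758  a^+=-0.2454

x_post = -3.6716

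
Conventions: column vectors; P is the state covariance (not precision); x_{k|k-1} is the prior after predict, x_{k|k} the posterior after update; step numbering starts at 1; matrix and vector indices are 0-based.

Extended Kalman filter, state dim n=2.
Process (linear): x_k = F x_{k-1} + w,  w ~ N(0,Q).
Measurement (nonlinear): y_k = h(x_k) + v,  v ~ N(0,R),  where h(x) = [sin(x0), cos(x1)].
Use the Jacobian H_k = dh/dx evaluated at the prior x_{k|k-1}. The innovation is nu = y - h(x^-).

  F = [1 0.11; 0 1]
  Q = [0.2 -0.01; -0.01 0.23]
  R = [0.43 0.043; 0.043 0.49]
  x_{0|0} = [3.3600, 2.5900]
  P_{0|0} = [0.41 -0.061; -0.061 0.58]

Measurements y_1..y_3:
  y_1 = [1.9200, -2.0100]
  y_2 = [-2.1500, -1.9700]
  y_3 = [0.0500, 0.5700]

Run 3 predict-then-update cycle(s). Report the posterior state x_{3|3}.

step 1: x^-=[3.6449, 2.5900]  P^-=[0.6036 -0.0072; -0.0072 0.8100]  H_jac=[-0.8760 0.0000; 0.0000 -0.5240]  S=[0.8932 0.0397; 0.0397 0.7124]  K=[-0.5937 0.0384; 0.0336 -0.5977]  nu=[2.4023, -1.1583]  x^+=[2.1742, 3.3631]  P^+=[0.2895 0.0128; 0.0128 0.5561]
step 2: x^-=[2.5442, 3.3631]  P^-=[0.4991 0.0640; 0.0640 0.7861]  H_jac=[-0.8268 0.0000; 0.0000 0.2197]  S=[0.7712 0.0314; 0.0314 0.5279]  K=[-0.5375 0.0586; -0.0821 0.3320]  nu=[-2.7125, -0.9944]  x^+=[3.9438, 3.2557]  P^+=[0.2765 0.0254; 0.0254 0.7244]
step 3: x^-=[4.3019, 3.2557]  P^-=[0.4909 0.0951; 0.0951 0.9544]  H_jac=[-0.3990 0.0000; 0.0000 0.1139]  S=[0.5082 0.0387; 0.0387 0.5024]  K=[-0.3894 0.0515; -0.0917 0.2234]  nu=[0.9669, 1.5635]  x^+=[4.0060, 3.5163]  P^+=[0.4140 0.0748; 0.0748 0.9267]

x_post = [4.0060, 3.5163]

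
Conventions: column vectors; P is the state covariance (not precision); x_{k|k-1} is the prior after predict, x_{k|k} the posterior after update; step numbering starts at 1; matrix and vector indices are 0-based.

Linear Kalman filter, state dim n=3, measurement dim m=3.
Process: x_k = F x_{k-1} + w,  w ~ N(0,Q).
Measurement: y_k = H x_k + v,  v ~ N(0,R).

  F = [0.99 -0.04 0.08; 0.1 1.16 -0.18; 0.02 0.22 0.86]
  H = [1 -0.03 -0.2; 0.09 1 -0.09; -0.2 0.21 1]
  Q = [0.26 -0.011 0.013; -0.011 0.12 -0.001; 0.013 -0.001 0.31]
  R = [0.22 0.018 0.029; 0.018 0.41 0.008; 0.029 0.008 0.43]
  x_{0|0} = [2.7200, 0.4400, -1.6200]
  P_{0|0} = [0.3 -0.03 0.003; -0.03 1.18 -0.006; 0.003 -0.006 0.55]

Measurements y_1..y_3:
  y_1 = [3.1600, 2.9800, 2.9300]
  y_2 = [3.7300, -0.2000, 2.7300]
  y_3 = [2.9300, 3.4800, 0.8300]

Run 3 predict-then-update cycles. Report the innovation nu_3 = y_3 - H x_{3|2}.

step 1: x^-=[2.5456, 1.0740, -1.2420]  P^-=[0.5623 -0.0794 0.0425; -0.0794 1.7241 0.2087; 0.0425 0.2087 0.7716]  S=[0.8050 -0.0942 -0.2366; -0.0942 2.0923 0.5143; -0.2366 0.5143 1.3774]  K=[0.7082 0.0020 0.0580; -0.0884 0.7781 0.1203; 0.0263 -0.0831 0.6214]  nu=[0.3982, 1.5651, 4.4556]  x^+=[3.0893, 2.7924, 1.4068]  P^+=[0.1735 0.0055 0.0790; 0.0055 0.3170 -0.0101; 0.0790 -0.0101 0.2852]
step 2: x^-=[3.0593, 3.2948, 1.8860]  P^-=[0.4445 -0.0208 0.1021; -0.0208 0.5601 0.0332; 0.1021 0.0332 0.5353]  S=[0.6473 0.0126 -0.0712; 0.0126 0.9667 0.1168; -0.0712 0.1168 0.9826]  K=[0.6626 -0.0052 0.0576; -0.0698 0.5650 0.0855; 0.0519 -0.0723 0.5434]  nu=[1.1468, -3.6004, 0.7639]  x^+=[3.8817, 1.2459, 2.6211]  P^+=[0.1626 0.0025 0.0759; 0.0025 0.2301 -0.0086; 0.0759 -0.0086 0.2516]
step 3: x^-=[4.0028, 1.3616, 2.6059]  P^-=[0.4333 -0.0202 0.0970; -0.0202 0.4408 0.0173; 0.0970 0.0173 0.5067]  S=[0.6365 0.0189 -0.0665; 0.0189 0.8501 0.0782; -0.0665 0.0782 0.9436]  K=[0.6569 -0.0076 0.0534; -0.0653 0.5092 0.0738; 0.0499 -0.0729 0.5298]  nu=[-0.5108, 1.9927, -1.2613]  x^+=[3.5847, 2.3165, 1.7669]  P^+=[0.1607 0.0013 0.0738; 0.0013 0.2072 -0.0093; 0.0738 -0.0093 0.2454]

innov = [-0.5108, 1.9927, -1.2613]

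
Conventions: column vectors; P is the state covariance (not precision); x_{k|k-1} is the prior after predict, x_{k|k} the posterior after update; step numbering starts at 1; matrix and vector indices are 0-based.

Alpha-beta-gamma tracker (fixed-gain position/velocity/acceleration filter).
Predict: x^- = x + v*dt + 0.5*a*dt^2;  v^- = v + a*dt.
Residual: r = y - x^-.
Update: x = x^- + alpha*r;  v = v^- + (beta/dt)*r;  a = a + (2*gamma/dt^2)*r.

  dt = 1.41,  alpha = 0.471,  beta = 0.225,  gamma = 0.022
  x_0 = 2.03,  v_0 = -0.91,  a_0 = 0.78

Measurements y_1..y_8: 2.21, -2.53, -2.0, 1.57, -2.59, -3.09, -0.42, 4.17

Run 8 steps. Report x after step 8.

x_post = 3.1629

step 1: x_pred=1.5223  r=0.6877  x^+=1.8462  v^+=0.2995  a^+=0.7952
step 2: x_pred=3.0590  r=-5.5890  x^+=0.4266  v^+=0.5289  a^+=0.6715
step 3: x_pred=1.8399  r=-3.8399  x^+=0.0313  v^+=0.8630  a^+=0.5865
step 4: x_pred=1.8313  r=-0.2613  x^+=1.7082  v^+=1.6484  a^+=0.5808
step 5: x_pred=4.6097  r=-7.1997  x^+=1.2186  v^+=1.3184  a^+=0.4214
step 6: x_pred=3.4964  r=-6.5864  x^+=0.3942  v^+=0.8615  a^+=0.2756
step 7: x_pred=1.8830  r=-2.3030  x^+=0.7983  v^+=0.8827  a^+=0.2247
step 8: x_pred=2.2662  r=1.9038  x^+=3.1629  v^+=1.5033  a^+=0.2668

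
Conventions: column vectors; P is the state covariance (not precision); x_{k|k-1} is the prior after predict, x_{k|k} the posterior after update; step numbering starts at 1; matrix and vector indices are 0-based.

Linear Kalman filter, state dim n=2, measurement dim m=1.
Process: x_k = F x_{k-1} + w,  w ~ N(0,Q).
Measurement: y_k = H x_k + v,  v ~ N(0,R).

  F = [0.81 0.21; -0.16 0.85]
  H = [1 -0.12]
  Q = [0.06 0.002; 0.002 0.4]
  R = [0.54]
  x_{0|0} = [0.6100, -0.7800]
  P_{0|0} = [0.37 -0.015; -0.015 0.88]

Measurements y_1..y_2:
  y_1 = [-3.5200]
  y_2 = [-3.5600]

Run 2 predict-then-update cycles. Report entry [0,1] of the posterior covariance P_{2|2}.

step 1: x^-=[0.3303, -0.7606]  P^-=[0.3365 0.1013; 0.1013 1.0494]  S=[0.8673]  K=[0.3739; -0.0284]  nu=[-3.9416]  x^+=[-1.1436, -0.6487]  P^+=[0.2152 0.1105; 0.1105 1.0487]
step 2: x^-=[-1.0626, -0.3684]  P^-=[0.2850 0.2337; 0.2337 1.1331]  S=[0.7853]  K=[0.3273; 0.1244]  nu=[-2.5416]  x^+=[-1.8943, -0.6846]  P^+=[0.2009 0.2017; 0.2017 1.1209]

P_post[0,1] = 0.2017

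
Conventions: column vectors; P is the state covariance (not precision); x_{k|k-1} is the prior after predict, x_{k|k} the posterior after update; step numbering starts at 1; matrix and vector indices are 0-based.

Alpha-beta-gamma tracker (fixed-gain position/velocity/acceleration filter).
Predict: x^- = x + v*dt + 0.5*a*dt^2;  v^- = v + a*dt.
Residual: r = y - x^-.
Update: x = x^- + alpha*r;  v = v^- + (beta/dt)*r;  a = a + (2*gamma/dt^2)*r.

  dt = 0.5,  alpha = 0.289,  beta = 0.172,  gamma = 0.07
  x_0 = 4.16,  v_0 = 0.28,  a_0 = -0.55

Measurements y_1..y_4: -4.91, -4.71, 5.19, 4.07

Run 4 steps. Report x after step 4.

step 1: x_pred=4.2313  r=-9.1412  x^+=1.5894  v^+=-3.1396  a^+=-5.6691
step 2: x_pred=-0.6890  r=-4.0210  x^+=-1.8511  v^+=-7.3574  a^+=-7.9209
step 3: x_pred=-6.5199  r=11.7099  x^+=-3.1357  v^+=-7.2896  a^+=-1.3633
step 4: x_pred=-6.9509  r=11.0209  x^+=-3.7659  v^+=-4.1801  a^+=4.8084

x_post = -3.7659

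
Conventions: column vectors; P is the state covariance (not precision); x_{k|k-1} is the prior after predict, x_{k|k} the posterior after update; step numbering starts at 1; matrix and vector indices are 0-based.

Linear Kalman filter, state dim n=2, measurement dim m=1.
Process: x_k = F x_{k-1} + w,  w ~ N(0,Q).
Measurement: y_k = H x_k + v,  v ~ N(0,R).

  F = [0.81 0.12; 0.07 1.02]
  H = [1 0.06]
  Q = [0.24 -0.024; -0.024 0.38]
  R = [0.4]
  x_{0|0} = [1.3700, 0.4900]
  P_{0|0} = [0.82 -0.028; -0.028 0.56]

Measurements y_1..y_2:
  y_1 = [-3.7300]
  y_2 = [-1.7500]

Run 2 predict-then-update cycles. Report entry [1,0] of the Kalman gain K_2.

K[1,0] = 0.2104

step 1: x^-=[1.1685, 0.5957]  P^-=[0.7806 0.0677; 0.0677 0.9626]  S=[1.1922]  K=[0.6582; 0.1052]  nu=[-4.9342]  x^+=[-2.0791, 0.0766]  P^+=[0.2642 -0.0149; -0.0149 0.9494]
step 2: x^-=[-1.6749, -0.0674]  P^-=[0.4241 0.0948; 0.0948 1.3670]  S=[0.8404]  K=[0.5114; 0.2104]  nu=[-0.0711]  x^+=[-1.7112, -0.0824]  P^+=[0.2043 0.0044; 0.0044 1.3298]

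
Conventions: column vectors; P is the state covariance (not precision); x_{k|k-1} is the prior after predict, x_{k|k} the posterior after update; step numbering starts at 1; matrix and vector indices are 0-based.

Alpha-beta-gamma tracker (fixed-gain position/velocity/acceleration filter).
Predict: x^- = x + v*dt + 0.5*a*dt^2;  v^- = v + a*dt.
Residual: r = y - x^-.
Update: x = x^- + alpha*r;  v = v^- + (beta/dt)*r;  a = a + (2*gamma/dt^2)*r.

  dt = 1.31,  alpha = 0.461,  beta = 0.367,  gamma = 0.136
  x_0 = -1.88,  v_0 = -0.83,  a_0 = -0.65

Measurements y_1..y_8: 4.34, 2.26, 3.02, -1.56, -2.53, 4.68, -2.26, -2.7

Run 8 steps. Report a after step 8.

step 1: x_pred=-3.5250  r=7.8650  x^+=0.1007  v^+=0.5219  a^+=0.5966
step 2: x_pred=1.2964  r=0.9636  x^+=1.7406  v^+=1.5734  a^+=0.7493
step 3: x_pred=4.4447  r=-1.4247  x^+=3.7879  v^+=2.1559  a^+=0.5235
step 4: x_pred=7.0614  r=-8.6214  x^+=3.0869  v^+=0.4264  a^+=-0.8430
step 5: x_pred=2.9222  r=-5.4522  x^+=0.4087  v^+=-2.2053  a^+=-1.7071
step 6: x_pred=-3.9450  r=8.6250  x^+=0.0311  v^+=-2.0253  a^+=-0.3401
step 7: x_pred=-2.9139  r=0.6539  x^+=-2.6125  v^+=-2.2876  a^+=-0.2364
step 8: x_pred=-5.8121  r=3.1121  x^+=-4.3774  v^+=-1.7255  a^+=0.2568

a_post = 0.2568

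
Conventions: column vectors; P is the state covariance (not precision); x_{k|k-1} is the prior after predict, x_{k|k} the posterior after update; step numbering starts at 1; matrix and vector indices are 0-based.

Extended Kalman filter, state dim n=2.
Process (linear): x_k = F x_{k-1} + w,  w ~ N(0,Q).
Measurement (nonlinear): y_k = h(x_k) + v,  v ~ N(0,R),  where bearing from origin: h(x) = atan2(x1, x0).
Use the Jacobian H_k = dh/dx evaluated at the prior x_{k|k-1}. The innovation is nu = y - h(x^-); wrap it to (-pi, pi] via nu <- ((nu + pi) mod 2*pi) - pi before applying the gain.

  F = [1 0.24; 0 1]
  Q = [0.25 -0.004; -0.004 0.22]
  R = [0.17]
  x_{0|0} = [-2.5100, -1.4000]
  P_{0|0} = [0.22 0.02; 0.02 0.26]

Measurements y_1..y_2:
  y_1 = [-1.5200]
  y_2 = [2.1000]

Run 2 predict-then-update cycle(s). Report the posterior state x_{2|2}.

x_post = [-3.7022, -1.2182]

step 1: x^-=[-2.8460, -1.4000]  P^-=[0.4946 0.0784; 0.0784 0.4800]  H_jac=[0.1392 -0.2829]  S=[0.2118]  K=[0.2202; -0.5896]  nu=[1.1644]  x^+=[-2.5896, -2.0865]  P^+=[0.4843 0.1059; 0.1059 0.4064]
step 2: x^-=[-3.0903, -2.0865]  P^-=[0.8085 0.1994; 0.1994 0.6264]  H_jac=[0.1501 -0.2223]  S=[0.2058]  K=[0.3741; -0.5309]  nu=[-1.6355]  x^+=[-3.7022, -1.2182]  P^+=[0.7797 0.2403; 0.2403 0.5683]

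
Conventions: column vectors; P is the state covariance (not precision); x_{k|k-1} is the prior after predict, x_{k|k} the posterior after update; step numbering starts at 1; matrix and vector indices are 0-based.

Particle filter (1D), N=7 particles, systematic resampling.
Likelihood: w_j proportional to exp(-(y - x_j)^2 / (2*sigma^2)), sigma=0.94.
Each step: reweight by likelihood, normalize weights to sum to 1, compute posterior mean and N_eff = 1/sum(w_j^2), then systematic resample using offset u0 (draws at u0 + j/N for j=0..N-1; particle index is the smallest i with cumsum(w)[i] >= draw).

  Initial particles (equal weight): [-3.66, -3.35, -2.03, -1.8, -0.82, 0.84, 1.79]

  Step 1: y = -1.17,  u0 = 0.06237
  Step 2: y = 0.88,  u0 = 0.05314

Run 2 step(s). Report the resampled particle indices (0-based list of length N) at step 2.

step 1: w=[0.0115, 0.0262, 0.2534, 0.3077, 0.3593, 0.0392, 0.0027]  mean=-1.4551  Neff=3.4438  idx=[2, 2, 3, 3, 4, 4, 4]
step 2: w=[0.0131, 0.0131, 0.0270, 0.0270, 0.3066, 0.3066, 0.3066]  mean=-0.9046  Neff=3.5231  idx=[3, 4, 4, 5, 5, 6, 6]

resampled_idx = [3, 4, 4, 5, 5, 6, 6]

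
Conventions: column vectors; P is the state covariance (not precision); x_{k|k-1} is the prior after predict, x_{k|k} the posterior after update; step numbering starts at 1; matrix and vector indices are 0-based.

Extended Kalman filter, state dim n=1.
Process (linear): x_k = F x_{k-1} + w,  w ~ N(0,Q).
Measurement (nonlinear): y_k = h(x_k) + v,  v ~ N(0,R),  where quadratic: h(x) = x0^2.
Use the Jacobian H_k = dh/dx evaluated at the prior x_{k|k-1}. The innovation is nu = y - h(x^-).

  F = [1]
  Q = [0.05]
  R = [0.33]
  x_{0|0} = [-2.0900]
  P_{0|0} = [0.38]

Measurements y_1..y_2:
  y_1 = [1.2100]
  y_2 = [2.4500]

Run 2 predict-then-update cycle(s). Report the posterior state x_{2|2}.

step 1: x^-=[-2.0900]  P^-=[0.4300]  H_jac=[-4.1800]  S=[7.8431]  K=[-0.2292]  nu=[-3.1581]  x^+=[-1.3663]  P^+=[0.0181]
step 2: x^-=[-1.3663]  P^-=[0.0681]  H_jac=[-2.7325]  S=[0.8384]  K=[-0.2219]  nu=[0.5833]  x^+=[-1.4957]  P^+=[0.0268]

x_post = [-1.4957]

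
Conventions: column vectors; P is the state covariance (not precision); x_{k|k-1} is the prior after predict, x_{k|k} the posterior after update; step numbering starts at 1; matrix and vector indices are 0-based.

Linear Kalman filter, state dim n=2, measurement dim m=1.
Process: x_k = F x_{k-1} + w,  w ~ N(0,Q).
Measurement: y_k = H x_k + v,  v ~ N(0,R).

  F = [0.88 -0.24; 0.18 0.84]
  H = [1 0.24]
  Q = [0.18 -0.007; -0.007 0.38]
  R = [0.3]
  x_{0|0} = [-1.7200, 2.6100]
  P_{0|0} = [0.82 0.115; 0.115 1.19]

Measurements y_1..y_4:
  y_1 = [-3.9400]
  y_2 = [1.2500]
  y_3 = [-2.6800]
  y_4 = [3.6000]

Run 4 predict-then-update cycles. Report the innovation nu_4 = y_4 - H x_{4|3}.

step 1: x^-=[-2.1400, 1.8828]  P^-=[0.8350 -0.0370; -0.0370 1.2810]  S=[1.1910]  K=[0.6936; 0.2271]  nu=[-2.2519]  x^+=[-3.7019, 1.3714]  P^+=[0.2620 -0.2246; -0.2246 1.2196]
step 2: x^-=[-3.5868, 0.4857]  P^-=[0.5480 -0.3677; -0.3677 1.1811]  S=[0.7395]  K=[0.6217; -0.1139]  nu=[4.7203]  x^+=[-0.6524, -0.0518]  P^+=[0.2622 -0.3153; -0.3153 1.1715]
step 3: x^-=[-0.5617, -0.1610]  P^-=[0.5837 -0.4211; -0.4211 1.1198]  S=[0.7461]  K=[0.6469; -0.2042]  nu=[-2.0797]  x^+=[-1.9070, 0.2638]  P^+=[0.2715 -0.3225; -0.3225 1.0887]
step 4: x^-=[-1.7415, -0.1217]  P^-=[0.5892 -0.4080; -0.4080 1.0594]  S=[0.7544]  K=[0.6512; -0.2037]  nu=[5.3707]  x^+=[1.7560, -1.2159]  P^+=[0.2693 -0.3079; -0.3079 1.0281]

innov = [5.3707]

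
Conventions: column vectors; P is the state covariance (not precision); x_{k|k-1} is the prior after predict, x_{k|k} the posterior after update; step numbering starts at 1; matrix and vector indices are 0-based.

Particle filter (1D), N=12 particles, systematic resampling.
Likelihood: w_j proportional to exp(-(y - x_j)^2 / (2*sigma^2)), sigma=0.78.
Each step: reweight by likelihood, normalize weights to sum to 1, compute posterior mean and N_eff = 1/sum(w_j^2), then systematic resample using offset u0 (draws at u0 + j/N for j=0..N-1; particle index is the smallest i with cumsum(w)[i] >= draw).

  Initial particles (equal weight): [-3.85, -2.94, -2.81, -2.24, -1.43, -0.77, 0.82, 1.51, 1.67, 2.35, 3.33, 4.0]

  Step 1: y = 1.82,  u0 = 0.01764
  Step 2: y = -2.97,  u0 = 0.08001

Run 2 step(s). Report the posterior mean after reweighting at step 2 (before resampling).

post_mean = 0.8340

step 1: w=[0.0000, 0.0000, 0.0000, 0.0000, 0.0001, 0.0012, 0.1325, 0.2786, 0.2959, 0.2393, 0.0463, 0.0061]  mean=1.7634  Neff=4.1286  idx=[6, 6, 7, 7, 7, 8, 8, 8, 8, 9, 9, 9]
step 2: w=[0.4905, 0.4905, 0.0045, 0.0045, 0.0045, 0.0014, 0.0014, 0.0014, 0.0014, 0.0000, 0.0000, 0.0000]  mean=0.8340  Neff=2.0778  idx=[0, 0, 0, 0, 0, 1, 1, 1, 1, 1, 1, 6]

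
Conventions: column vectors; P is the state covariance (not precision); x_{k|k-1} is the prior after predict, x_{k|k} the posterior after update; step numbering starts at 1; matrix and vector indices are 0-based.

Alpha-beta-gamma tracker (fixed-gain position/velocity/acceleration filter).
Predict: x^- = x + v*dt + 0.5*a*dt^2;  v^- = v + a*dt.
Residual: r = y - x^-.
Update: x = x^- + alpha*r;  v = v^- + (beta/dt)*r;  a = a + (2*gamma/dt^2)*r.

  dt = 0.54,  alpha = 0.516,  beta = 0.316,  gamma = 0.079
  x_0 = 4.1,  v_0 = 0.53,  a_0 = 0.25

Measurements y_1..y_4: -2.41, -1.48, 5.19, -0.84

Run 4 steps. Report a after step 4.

step 1: x_pred=4.4226  r=-6.8327  x^+=0.8970  v^+=-3.3334  a^+=-3.4522
step 2: x_pred=-1.4063  r=-0.0737  x^+=-1.4444  v^+=-5.2407  a^+=-3.4921
step 3: x_pred=-4.7835  r=9.9735  x^+=0.3629  v^+=-1.2901  a^+=1.9119
step 4: x_pred=-0.0550  r=-0.7850  x^+=-0.4601  v^+=-0.7170  a^+=1.4866

a_post = 1.4866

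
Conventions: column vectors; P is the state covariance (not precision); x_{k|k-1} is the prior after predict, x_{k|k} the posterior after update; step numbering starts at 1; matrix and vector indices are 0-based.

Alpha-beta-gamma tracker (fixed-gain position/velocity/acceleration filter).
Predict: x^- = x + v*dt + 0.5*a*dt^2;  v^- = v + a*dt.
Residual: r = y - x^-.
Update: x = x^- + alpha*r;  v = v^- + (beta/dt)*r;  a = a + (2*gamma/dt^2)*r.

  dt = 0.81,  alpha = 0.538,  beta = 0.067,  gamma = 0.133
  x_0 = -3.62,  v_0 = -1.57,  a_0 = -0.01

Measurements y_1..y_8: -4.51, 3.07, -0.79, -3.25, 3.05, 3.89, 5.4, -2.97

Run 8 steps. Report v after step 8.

v_post = 1.5961

step 1: x_pred=-4.8950  r=0.3850  x^+=-4.6879  v^+=-1.5463  a^+=0.1461
step 2: x_pred=-5.8924  r=8.9624  x^+=-1.0706  v^+=-0.6866  a^+=3.7797
step 3: x_pred=-0.3869  r=-0.4031  x^+=-0.6037  v^+=2.3416  a^+=3.6162
step 4: x_pred=2.4792  r=-5.7292  x^+=-0.6031  v^+=4.7968  a^+=1.2934
step 5: x_pred=3.7067  r=-0.6567  x^+=3.3534  v^+=5.7902  a^+=1.0272
step 6: x_pred=8.3804  r=-4.4904  x^+=5.9646  v^+=6.2508  a^+=-0.7933
step 7: x_pred=10.7675  r=-5.3675  x^+=7.8798  v^+=5.1643  a^+=-2.9694
step 8: x_pred=11.0887  r=-14.0587  x^+=3.5251  v^+=1.5961  a^+=-8.6692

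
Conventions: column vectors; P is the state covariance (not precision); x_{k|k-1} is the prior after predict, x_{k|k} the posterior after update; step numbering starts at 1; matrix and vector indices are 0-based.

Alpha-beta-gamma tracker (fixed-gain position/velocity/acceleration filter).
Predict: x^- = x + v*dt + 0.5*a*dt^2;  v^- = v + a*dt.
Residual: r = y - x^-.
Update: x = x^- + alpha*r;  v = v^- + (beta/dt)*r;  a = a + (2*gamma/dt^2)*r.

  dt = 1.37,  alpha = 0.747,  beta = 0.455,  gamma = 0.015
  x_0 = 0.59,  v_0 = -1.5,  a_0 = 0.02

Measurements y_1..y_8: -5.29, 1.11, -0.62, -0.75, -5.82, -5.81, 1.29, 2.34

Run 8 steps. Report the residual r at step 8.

step 1: x_pred=-1.4462  r=-3.8438  x^+=-4.3175  v^+=-2.7492  a^+=-0.0414
step 2: x_pred=-8.1228  r=9.2328  x^+=-1.2259  v^+=0.2604  a^+=0.1061
step 3: x_pred=-0.7695  r=0.1495  x^+=-0.6578  v^+=0.4555  a^+=0.1085
step 4: x_pred=0.0680  r=-0.8180  x^+=-0.5430  v^+=0.3325  a^+=0.0955
step 5: x_pred=0.0020  r=-5.8220  x^+=-4.3470  v^+=-1.4703  a^+=0.0024
step 6: x_pred=-6.3592  r=0.5492  x^+=-5.9489  v^+=-1.2847  a^+=0.0112
step 7: x_pred=-7.6985  r=8.9885  x^+=-0.9841  v^+=1.7158  a^+=0.1548
step 8: x_pred=1.5119  r=0.8281  x^+=2.1305  v^+=2.2030  a^+=0.1681

resid = 0.8281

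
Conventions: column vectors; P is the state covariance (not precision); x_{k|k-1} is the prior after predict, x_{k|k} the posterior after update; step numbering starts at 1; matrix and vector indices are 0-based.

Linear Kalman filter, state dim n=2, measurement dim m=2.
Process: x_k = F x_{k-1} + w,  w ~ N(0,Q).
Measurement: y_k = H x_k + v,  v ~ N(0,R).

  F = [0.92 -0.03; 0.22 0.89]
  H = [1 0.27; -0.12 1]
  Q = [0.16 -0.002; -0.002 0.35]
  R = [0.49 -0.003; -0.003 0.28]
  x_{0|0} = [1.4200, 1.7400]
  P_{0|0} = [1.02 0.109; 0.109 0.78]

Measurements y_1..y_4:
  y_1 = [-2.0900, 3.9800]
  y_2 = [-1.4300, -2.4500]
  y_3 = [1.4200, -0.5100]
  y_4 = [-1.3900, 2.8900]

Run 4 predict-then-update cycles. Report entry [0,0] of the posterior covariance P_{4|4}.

P_post[0,0] = 0.1945

step 1: x^-=[1.2542, 1.8610]  P^-=[1.0180 0.2722; 0.2722 1.0599]  S=[1.7322 0.4243; 0.4243 1.2892]  K=[0.6544 -0.0990; 0.1383 0.7513]  nu=[-3.8467, 2.2695]  x^+=[-1.4877, 3.0341]  P^+=[0.3186 0.0085; 0.0085 0.2110]
step 2: x^-=[-1.4597, 2.3730]  P^-=[0.4294 0.0638; 0.0638 0.5359]  S=[0.9929 0.1519; 0.1519 0.8067]  K=[0.4608 -0.0715; 0.1131 0.6335]  nu=[-0.6110, -4.9982]  x^+=[-1.3837, -0.8622]  P^+=[0.2245 0.0055; 0.0055 0.1777]
step 3: x^-=[-1.2471, -1.0718]  P^-=[0.3499 0.0432; 0.0432 0.5038]  S=[0.8999 0.1328; 0.1328 0.7785]  K=[0.4119 -0.0687; 0.1073 0.6222]  nu=[2.9565, 0.4121]  x^+=[-0.0577, -0.4981]  P^+=[0.2010 0.0036; 0.0036 0.1743]
step 4: x^-=[-0.0382, -0.4560]  P^-=[0.3301 0.0370; 0.0370 0.4992]  S=[0.8765 0.1280; 0.1280 0.7751]  K=[0.3981 -0.0691; 0.1053 0.6210]  nu=[-1.2287, 3.3414]  x^+=[-0.7583, 1.4895]  P^+=[0.1945 0.0028; 0.0028 0.1739]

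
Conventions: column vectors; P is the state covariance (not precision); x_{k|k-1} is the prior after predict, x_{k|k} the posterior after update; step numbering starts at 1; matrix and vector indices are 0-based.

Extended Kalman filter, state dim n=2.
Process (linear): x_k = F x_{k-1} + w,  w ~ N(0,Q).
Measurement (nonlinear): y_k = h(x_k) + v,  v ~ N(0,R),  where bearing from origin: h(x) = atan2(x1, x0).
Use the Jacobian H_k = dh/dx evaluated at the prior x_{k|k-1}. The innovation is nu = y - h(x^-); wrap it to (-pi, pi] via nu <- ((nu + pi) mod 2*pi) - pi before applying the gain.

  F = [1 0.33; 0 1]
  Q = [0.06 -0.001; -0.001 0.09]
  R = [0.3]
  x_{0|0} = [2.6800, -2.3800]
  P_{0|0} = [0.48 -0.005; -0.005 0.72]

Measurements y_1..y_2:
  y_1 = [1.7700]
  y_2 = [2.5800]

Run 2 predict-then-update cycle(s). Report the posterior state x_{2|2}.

x_post = [4.2036, 1.0636]

step 1: x^-=[1.8946, -2.3800]  P^-=[0.6151 0.2316; 0.2316 0.8100]  H_jac=[0.2572 0.2047]  S=[0.3990]  K=[0.5153; 0.5649]  nu=[2.6685]  x^+=[3.2696, -0.8727]  P^+=[0.5092 0.1155; 0.1155 0.6827]
step 2: x^-=[2.9817, -0.8727]  P^-=[0.7197 0.3397; 0.3397 0.7727]  H_jac=[0.0904 0.3089]  S=[0.3986]  K=[0.4266; 0.6759]  nu=[2.8647]  x^+=[4.2036, 1.0636]  P^+=[0.6472 0.2248; 0.2248 0.5906]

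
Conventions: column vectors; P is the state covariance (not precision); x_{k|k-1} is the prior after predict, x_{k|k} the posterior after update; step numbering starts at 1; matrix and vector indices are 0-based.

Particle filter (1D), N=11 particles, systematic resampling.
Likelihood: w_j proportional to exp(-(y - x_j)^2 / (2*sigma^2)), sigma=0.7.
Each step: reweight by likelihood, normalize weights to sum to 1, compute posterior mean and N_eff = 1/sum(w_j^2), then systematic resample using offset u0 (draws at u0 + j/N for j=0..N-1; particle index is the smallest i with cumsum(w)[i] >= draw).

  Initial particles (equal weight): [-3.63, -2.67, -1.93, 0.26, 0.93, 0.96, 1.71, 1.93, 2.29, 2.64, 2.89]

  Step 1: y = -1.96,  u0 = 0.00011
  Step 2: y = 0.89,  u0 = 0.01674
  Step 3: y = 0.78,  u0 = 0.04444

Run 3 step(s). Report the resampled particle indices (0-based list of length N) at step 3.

step 1: w=[0.0350, 0.3597, 0.6012, 0.0039, 0.0001, 0.0001, 0.0000, 0.0000, 0.0000, 0.0000, 0.0000]  mean=-2.2464  Neff=2.0324  idx=[0, 1, 1, 1, 1, 2, 2, 2, 2, 2, 2]
step 2: w=[0.0000, 0.0013, 0.0013, 0.0013, 0.0013, 0.1658, 0.1658, 0.1658, 0.1658, 0.1658, 0.1658]  mean=-1.9340  Neff=6.0646  idx=[5, 5, 6, 6, 7, 7, 8, 8, 9, 10, 10]
step 3: w=[0.0909, 0.0909, 0.0909, 0.0909, 0.0909, 0.0909, 0.0909, 0.0909, 0.0909, 0.0909, 0.0909]  mean=-1.9300  Neff=11.0000  idx=[0, 1, 2, 3, 4, 5, 6, 7, 8, 9, 10]

resampled_idx = [0, 1, 2, 3, 4, 5, 6, 7, 8, 9, 10]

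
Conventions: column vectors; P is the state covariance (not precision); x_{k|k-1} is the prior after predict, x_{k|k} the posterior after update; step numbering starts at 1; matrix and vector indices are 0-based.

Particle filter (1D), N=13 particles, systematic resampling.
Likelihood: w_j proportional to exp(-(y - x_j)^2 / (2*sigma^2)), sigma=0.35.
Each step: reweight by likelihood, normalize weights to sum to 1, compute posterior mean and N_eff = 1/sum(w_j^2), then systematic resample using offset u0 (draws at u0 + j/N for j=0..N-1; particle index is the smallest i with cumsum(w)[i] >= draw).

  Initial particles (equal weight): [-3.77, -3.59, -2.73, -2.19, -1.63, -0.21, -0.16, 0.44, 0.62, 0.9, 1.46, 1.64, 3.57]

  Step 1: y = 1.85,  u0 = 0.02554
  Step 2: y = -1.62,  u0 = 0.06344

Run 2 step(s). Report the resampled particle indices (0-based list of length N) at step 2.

step 1: w=[0.0000, 0.0000, 0.0000, 0.0000, 0.0000, 0.0000, 0.0000, 0.0002, 0.0015, 0.0179, 0.3839, 0.5965, 0.0000]  mean=1.5559  Neff=1.9862  idx=[10, 10, 10, 10, 10, 11, 11, 11, 11, 11, 11, 11, 11]
step 2: w=[0.1970, 0.1970, 0.1970, 0.1970, 0.1970, 0.0019, 0.0019, 0.0019, 0.0019, 0.0019, 0.0019, 0.0019, 0.0019]  mean=1.4627  Neff=5.1522  idx=[0, 0, 1, 1, 1, 2, 2, 3, 3, 3, 4, 4, 5]

resampled_idx = [0, 0, 1, 1, 1, 2, 2, 3, 3, 3, 4, 4, 5]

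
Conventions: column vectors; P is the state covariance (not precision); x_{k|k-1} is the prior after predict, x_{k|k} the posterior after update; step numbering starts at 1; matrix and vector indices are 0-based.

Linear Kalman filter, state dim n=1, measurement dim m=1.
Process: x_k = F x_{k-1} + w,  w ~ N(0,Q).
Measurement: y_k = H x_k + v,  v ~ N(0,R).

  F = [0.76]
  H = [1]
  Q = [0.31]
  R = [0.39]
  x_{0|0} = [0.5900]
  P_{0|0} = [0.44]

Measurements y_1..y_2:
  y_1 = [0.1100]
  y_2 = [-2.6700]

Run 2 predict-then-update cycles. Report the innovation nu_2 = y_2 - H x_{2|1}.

step 1: x^-=[0.4484]  P^-=[0.5641]  S=[0.9541]  K=[0.5913]  nu=[-0.3384]  x^+=[0.2483]  P^+=[0.2306]
step 2: x^-=[0.1887]  P^-=[0.4432]  S=[0.8332]  K=[0.5319]  nu=[-2.8587]  x^+=[-1.3319]  P^+=[0.2074]

innov = [-2.8587]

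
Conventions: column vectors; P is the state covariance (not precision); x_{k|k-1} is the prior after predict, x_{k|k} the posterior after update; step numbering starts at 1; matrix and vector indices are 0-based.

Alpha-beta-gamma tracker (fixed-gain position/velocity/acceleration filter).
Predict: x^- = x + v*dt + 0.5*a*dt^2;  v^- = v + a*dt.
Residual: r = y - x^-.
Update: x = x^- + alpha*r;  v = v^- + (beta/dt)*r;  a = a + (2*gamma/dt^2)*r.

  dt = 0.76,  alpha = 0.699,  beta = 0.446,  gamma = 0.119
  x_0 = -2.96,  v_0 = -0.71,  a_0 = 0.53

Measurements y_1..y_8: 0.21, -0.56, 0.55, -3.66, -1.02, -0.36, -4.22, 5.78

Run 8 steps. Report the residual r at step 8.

resid = 11.3839

step 1: x_pred=-3.3465  r=3.5565  x^+=-0.8605  v^+=1.7799  a^+=1.9955
step 2: x_pred=1.0685  r=-1.6285  x^+=-0.0698  v^+=2.3408  a^+=1.3244
step 3: x_pred=2.0917  r=-1.5417  x^+=1.0140  v^+=2.4426  a^+=0.6892
step 4: x_pred=3.0695  r=-6.7295  x^+=-1.6344  v^+=-0.9827  a^+=-2.0837
step 5: x_pred=-2.9831  r=1.9631  x^+=-1.6109  v^+=-1.4143  a^+=-1.2748
step 6: x_pred=-3.0539  r=2.6939  x^+=-1.1709  v^+=-0.8023  a^+=-0.1648
step 7: x_pred=-1.8282  r=-2.3918  x^+=-3.5001  v^+=-2.3311  a^+=-1.1503
step 8: x_pred=-5.6039  r=11.3839  x^+=2.3534  v^+=3.4752  a^+=3.5404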